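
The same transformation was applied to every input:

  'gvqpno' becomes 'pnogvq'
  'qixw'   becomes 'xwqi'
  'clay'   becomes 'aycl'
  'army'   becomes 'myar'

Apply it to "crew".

The transformation: swap the front and back halves of the string.
Doing the same to "crew": "ewcr".

ewcr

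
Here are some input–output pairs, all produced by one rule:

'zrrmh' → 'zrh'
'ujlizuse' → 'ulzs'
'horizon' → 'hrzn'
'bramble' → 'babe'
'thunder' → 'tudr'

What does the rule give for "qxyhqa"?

The transformation: keep every other character starting from the first (positions 1st, 3rd, 5th, ...).
For "qxyhqa" the result is "qyq".

qyq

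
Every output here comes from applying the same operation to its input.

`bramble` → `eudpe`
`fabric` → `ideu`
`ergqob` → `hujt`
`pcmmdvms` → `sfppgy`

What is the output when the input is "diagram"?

Rule — shift every letter 3 places forward in the alphabet (wrapping around), then delete the last 2 characters.
Starting from "diagram": after the first operation, "gldjudp"; after the second, "gldju".

gldju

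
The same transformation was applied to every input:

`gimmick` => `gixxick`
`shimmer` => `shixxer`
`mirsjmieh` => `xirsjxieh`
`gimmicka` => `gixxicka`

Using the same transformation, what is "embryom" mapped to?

exbryox

The pattern: replace every "m" with "x".
So "embryom" becomes "exbryox".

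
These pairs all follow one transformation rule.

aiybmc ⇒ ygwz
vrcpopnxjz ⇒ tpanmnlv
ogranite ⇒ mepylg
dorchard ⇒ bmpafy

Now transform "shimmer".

qfgkk

Rule — delete the last 2 characters, then shift every letter 2 places backward in the alphabet (wrapping around).
For "shimmer", step one produces "shimm"; step two turns that into "qfgkk".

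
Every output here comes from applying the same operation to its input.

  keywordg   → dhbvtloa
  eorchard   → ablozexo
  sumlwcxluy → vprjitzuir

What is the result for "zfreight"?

The pattern: move the last character to the front, then shift every letter 3 places backward in the alphabet (wrapping around).
"zfreight" → "tzfreigh" → "qwcobfde".

qwcobfde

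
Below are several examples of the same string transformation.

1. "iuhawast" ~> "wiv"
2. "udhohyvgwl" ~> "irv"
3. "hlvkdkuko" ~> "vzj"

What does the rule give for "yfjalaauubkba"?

Rule — shift every letter 12 places backward in the alphabet (wrapping around), then keep only the first 3 characters.
Working it through for "yfjalaauubkba": intermediate "mtxozooiipypo", final "mtx".
(Check on "hlvkdkuko": → "vzjyryiyc" → "vzj" ✓)

mtx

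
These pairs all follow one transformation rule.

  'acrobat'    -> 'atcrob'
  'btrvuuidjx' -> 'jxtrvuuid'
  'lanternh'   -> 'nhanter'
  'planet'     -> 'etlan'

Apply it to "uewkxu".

xuewk

Looking at the pairs, the operation is to delete the first character, then move the last 2 characters to the front (rotate right by 2).
Starting from "uewkxu": after the first operation, "ewkxu"; after the second, "xuewk".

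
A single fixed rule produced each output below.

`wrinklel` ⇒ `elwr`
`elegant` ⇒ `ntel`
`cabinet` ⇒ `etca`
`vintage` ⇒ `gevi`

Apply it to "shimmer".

The rule is to move the first 2 characters to the end (rotate left by 2), then keep only the last 4 characters.
For "shimmer" the result is "ersh".
(Check on "wrinklel": → "inklelwr" → "elwr" ✓)

ersh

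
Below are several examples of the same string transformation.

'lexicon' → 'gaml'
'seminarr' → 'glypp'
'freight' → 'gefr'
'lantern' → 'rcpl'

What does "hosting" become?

rgle

The rule is to shift every letter 2 places backward in the alphabet (wrapping around), then delete the first 3 characters.
Applying both steps to "hosting": "fmqrgle", then "rgle".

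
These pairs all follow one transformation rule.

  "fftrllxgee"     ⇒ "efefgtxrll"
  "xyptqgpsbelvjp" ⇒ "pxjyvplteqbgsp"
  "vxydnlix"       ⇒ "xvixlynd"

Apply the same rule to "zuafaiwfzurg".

The transformation: reverse the string, then take characters alternately from the front and the back (1st, last, 2nd, 2nd-last, ...).
"zuafaiwfzurg" → "gruzfwiafauz" → "gzruuazffawi".
(Check on "fftrllxgee": → "eegxllrtff" → "efefgtxrll" ✓)

gzruuazffawi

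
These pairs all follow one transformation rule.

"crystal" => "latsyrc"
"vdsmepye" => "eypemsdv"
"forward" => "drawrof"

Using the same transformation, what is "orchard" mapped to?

drahcro

The pattern: reverse the string.
Doing the same to "orchard": "drahcro".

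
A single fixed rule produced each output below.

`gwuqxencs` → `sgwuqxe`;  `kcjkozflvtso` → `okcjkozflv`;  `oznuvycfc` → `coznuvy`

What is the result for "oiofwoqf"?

Rule — move the last character to the front, then delete the last 2 characters.
Working it through for "oiofwoqf": intermediate "foiofwoq", final "foiofw".

foiofw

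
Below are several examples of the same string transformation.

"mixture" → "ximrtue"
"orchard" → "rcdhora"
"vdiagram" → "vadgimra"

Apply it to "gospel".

In each case the input is transformed by: sort the characters into alphabetical order, then swap the first and last characters.
Working it through for "gospel": intermediate "eglops", final "sglope".

sglope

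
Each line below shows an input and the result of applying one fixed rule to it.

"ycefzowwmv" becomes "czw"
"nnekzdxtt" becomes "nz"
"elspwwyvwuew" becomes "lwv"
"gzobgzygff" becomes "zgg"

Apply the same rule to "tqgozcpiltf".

What's happening: delete the last 2 characters, then keep one character in every 3, starting at position 2 (positions 2nd, 5th, 8th, ...).
On "tqgozcpiltf" that produces "qzi".

qzi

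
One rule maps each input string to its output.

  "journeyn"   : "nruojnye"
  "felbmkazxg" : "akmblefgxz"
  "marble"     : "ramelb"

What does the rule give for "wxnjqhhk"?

The transformation: reverse the string, then move the first 3 characters to the end (rotate left by 3).
For "wxnjqhhk", step one produces "khhqjnxw"; step two turns that into "qjnxwkhh".
(Check on "felbmkazxg": → "gxzakmblef" → "akmblefgxz" ✓)

qjnxwkhh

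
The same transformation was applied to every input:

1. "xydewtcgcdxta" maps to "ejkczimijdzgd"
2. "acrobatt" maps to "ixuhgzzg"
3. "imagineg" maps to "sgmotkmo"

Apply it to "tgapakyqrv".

The pattern: move the first character to the end, then shift every letter 6 places forward in the alphabet (wrapping around).
On "tgapakyqrv": the first step gives "gapakyqrvt", and the second then gives "mgvgqewxbz".

mgvgqewxbz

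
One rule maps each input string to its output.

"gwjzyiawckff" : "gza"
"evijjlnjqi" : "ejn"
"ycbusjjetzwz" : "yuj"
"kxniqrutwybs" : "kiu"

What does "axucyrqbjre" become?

acq

In each case the input is transformed by: delete the last 3 characters, then keep one character in every 3, starting at position 1 (positions 1st, 4th, 7th, ...).
For "axucyrqbjre", step one produces "axucyrqb"; step two turns that into "acq".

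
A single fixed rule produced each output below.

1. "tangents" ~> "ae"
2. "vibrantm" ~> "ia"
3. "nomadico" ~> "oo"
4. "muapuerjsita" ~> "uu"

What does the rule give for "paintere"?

ae

The pattern: keep one character in every 3, starting at position 2 (positions 2nd, 5th, 8th, ...), then keep only the vowels.
"paintere" → "ate" → "ae".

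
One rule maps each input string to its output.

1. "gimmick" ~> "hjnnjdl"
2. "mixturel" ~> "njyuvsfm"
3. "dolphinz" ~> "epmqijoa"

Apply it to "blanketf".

cmbolfug

The rule is to shift every letter 1 place forward in the alphabet (wrapping around).
On "blanketf" that produces "cmbolfug".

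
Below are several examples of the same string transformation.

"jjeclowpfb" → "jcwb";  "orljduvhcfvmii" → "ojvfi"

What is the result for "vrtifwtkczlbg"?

vitzg

Rule — keep one character in every 3, starting at position 1 (positions 1st, 4th, 7th, ...).
On "vrtifwtkczlbg" that produces "vitzg".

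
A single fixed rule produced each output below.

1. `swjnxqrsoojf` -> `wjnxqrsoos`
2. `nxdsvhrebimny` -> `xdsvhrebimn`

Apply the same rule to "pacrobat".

acrobp

What's happening: delete the last 2 characters, then move the first character to the end.
Applying both steps to "pacrobat": "pacrob", then "acrobp".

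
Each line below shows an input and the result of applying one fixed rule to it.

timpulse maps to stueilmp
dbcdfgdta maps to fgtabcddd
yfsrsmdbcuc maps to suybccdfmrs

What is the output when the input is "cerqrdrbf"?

Rule — sort the characters into alphabetical order, then move the last 3 characters to the front (rotate right by 3).
Applying both steps to "cerqrdrbf": "bcdefqrrr", then "rrrbcdefq".

rrrbcdefq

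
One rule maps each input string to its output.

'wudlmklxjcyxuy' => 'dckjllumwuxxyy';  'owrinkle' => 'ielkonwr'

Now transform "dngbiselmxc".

cbedigmlsnx

Looking at the pairs, the operation is to sort the characters into alphabetical order, then swap each adjacent pair of characters (1↔2, 3↔4, ...).
For "dngbiselmxc", step one produces "bcdegilmnsx"; step two turns that into "cbedigmlsnx".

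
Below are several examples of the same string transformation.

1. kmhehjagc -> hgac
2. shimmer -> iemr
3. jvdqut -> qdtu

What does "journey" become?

ueny

Rule — swap each adjacent pair of characters (1↔2, 3↔4, ...), then keep only the last 4 characters.
"journey" → "ueny".
(Check on "shimmer": → "hsmiemr" → "iemr" ✓)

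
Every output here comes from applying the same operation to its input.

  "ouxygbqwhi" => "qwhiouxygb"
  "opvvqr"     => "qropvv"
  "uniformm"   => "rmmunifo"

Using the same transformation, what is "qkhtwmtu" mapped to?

Rule — move the first character to the end, then swap the front and back halves of the string.
Starting from "qkhtwmtu": after the first operation, "khtwmtuq"; after the second, "mtuqkhtw".
(Check on "uniformm": → "niformmu" → "rmmunifo" ✓)

mtuqkhtw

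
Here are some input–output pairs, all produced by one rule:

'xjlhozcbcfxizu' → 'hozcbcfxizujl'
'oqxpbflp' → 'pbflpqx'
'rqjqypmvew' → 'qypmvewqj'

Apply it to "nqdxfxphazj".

xfxphazjqd

The transformation: delete the first character, then move the first 2 characters to the end (rotate left by 2).
Starting from "nqdxfxphazj": after the first operation, "qdxfxphazj"; after the second, "xfxphazjqd".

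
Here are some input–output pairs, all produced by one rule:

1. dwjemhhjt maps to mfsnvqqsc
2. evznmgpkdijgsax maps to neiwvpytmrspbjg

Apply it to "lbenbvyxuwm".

The rule is to shift every letter 9 places forward in the alphabet (wrapping around).
So "lbenbvyxuwm" becomes "uknwkehgdfv".

uknwkehgdfv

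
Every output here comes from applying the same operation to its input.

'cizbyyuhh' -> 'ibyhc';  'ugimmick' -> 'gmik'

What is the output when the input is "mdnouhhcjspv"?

dohcsv

In each case the input is transformed by: move the first character to the end, then keep every other character starting from the first (positions 1st, 3rd, 5th, ...).
On "mdnouhhcjspv": the first step gives "dnouhhcjspvm", and the second then gives "dohcsv".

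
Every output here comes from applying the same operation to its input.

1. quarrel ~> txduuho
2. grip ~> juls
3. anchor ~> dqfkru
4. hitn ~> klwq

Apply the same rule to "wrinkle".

zulqnoh

The transformation: shift every letter 3 places forward in the alphabet (wrapping around).
Applying that to "wrinkle" gives "zulqnoh".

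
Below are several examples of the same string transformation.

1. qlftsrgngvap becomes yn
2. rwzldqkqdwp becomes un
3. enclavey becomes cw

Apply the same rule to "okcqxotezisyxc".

va

What's happening: shift every letter 2 places backward in the alphabet (wrapping around), then keep only the last 2 characters.
"okcqxotezisyxc" → "miaovmrcxgqwva" → "va".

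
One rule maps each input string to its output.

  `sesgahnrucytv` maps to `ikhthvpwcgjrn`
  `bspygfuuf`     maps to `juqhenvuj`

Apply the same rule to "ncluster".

The pattern: shift every letter 11 places backward in the alphabet (wrapping around), then move the last 2 characters to the front (rotate right by 2).
For "ncluster", step one produces "crajhitg"; step two turns that into "tgcrajhi".

tgcrajhi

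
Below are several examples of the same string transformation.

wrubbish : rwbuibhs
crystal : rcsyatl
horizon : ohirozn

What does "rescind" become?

ercsnid

The pattern: swap each adjacent pair of characters (1↔2, 3↔4, ...).
Doing the same to "rescind": "ercsnid".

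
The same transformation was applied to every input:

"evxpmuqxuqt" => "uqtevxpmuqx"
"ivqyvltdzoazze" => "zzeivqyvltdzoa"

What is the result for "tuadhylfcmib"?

In each case the input is transformed by: move the last 3 characters to the front (rotate right by 3).
Applying that to "tuadhylfcmib" gives "mibtuadhylfc".

mibtuadhylfc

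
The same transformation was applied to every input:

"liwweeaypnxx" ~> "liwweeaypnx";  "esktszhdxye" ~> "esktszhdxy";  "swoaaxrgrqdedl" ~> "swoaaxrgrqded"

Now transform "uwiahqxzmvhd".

The rule is to delete the last character.
Applying that to "uwiahqxzmvhd" gives "uwiahqxzmvh".

uwiahqxzmvh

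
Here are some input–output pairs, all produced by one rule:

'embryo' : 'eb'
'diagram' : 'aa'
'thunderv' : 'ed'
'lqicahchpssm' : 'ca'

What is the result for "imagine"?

Looking at the pairs, the operation is to sort the characters into reverse alphabetical order, then keep only the last 2 characters.
"imagine" → "nmiigea" → "ea".

ea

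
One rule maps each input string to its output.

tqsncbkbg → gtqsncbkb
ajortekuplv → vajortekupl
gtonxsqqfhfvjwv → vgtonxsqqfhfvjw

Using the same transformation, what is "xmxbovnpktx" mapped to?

Looking at the pairs, the operation is to move the last character to the front.
Doing the same to "xmxbovnpktx": "xxmxbovnpkt".

xxmxbovnpkt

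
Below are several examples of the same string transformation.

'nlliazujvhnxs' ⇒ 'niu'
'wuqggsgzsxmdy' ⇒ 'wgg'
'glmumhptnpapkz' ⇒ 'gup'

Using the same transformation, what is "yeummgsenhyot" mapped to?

yms

Looking at the pairs, the operation is to keep one character in every 3, starting at position 1 (positions 1st, 4th, 7th, ...), then keep only the first 3 characters.
On "yeummgsenhyot": the first step gives "ymsht", and the second then gives "yms".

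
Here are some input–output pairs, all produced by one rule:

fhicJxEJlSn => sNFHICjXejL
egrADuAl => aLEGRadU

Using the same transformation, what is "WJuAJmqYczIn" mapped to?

Rule — flip the case of every letter, then move the last 2 characters to the front (rotate right by 2).
On "WJuAJmqYczIn": the first step gives "wjUajMQyCZiN", and the second then gives "iNwjUajMQyCZ".

iNwjUajMQyCZ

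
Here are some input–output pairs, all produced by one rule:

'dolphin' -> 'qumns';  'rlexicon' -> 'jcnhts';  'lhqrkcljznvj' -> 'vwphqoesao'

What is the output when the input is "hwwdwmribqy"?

Looking at the pairs, the operation is to delete the first 2 characters, then shift every letter 5 places forward in the alphabet (wrapping around).
Starting from "hwwdwmribqy": after the first operation, "wdwmribqy"; after the second, "bibrwngvd".
(Check on "dolphin": → "lphin" → "qumns" ✓)

bibrwngvd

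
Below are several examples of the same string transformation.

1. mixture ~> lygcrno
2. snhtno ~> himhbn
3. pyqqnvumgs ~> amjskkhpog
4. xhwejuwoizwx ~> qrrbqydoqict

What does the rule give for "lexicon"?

In each case the input is transformed by: move the last 2 characters to the front (rotate right by 2), then shift every letter 6 places backward in the alphabet (wrapping around).
For "lexicon", step one produces "onlexic"; step two turns that into "ihfyrcw".

ihfyrcw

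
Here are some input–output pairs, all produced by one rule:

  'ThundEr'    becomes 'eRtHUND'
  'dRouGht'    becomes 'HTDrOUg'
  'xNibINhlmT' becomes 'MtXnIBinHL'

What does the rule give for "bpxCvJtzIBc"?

bCBPXcVjTZi

The transformation: flip the case of every letter, then move the last 2 characters to the front (rotate right by 2).
For "bpxCvJtzIBc", step one produces "BPXcVjTZibC"; step two turns that into "bCBPXcVjTZi".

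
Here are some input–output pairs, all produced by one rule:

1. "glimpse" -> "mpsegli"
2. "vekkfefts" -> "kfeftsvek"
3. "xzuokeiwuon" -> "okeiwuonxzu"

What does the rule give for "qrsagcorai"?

agcoraiqrs

The rule is to move the first 3 characters to the end (rotate left by 3).
Applying that to "qrsagcorai" gives "agcoraiqrs".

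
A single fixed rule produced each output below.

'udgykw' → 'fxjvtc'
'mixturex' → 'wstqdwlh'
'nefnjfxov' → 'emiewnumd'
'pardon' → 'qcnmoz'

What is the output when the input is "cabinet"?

ahmdsbz

Rule — move the first 2 characters to the end (rotate left by 2), then shift every letter 1 place backward in the alphabet (wrapping around).
For "cabinet", step one produces "binetca"; step two turns that into "ahmdsbz".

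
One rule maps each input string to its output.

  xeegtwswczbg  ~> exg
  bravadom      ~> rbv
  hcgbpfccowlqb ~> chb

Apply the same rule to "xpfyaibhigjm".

pxy

Rule — swap each adjacent pair of characters (1↔2, 3↔4, ...), then keep only the first 3 characters.
Starting from "xpfyaibhigjm": after the first operation, "pxyfiahbgimj"; after the second, "pxy".
(Check on "xeegtwswczbg": → "exgewtwszcgb" → "exg" ✓)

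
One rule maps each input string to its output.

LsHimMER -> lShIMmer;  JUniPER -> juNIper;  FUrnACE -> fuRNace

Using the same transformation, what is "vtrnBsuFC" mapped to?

The pattern: flip the case of every letter.
For "vtrnBsuFC" the result is "VTRNbSUfc".

VTRNbSUfc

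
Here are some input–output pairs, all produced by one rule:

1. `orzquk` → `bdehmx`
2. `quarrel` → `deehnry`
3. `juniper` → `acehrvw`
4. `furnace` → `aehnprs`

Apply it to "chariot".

begnpuv

The transformation: shift every letter 13 places forward in the alphabet (wrapping around) — i.e. ROT13, then sort the characters into alphabetical order.
On "chariot": the first step gives "punevbg", and the second then gives "begnpuv".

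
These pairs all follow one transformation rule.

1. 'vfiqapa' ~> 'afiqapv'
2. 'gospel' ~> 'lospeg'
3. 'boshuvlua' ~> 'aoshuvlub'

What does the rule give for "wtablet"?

ttablew

Looking at the pairs, the operation is to swap the first and last characters.
Applying that to "wtablet" gives "ttablew".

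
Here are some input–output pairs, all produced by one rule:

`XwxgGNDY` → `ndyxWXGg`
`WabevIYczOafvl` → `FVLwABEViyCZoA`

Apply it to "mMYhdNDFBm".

In each case the input is transformed by: flip the case of every letter, then move the last 3 characters to the front (rotate right by 3).
Starting from "mMYhdNDFBm": after the first operation, "MmyHDndfbM"; after the second, "fbMMmyHDnd".
(Check on "XwxgGNDY": → "xWXGgndy" → "ndyxWXGg" ✓)

fbMMmyHDnd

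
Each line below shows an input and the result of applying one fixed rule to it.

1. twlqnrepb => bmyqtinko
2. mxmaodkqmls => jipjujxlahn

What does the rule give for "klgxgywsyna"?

vkxhidudvtp

The pattern: move the last 3 characters to the front (rotate right by 3), then shift every letter 3 places backward in the alphabet (wrapping around).
For "klgxgywsyna", step one produces "ynaklgxgyws"; step two turns that into "vkxhidudvtp".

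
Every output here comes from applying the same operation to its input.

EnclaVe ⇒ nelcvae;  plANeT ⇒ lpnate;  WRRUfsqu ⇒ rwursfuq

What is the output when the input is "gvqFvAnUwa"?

What's happening: swap each adjacent pair of characters (1↔2, 3↔4, ...), then convert every letter to lowercase.
Starting from "gvqFvAnUwa": after the first operation, "vgFqAvUnaw"; after the second, "vgfqavunaw".
(Check on "plANeT": → "lpNATe" → "lpnate" ✓)

vgfqavunaw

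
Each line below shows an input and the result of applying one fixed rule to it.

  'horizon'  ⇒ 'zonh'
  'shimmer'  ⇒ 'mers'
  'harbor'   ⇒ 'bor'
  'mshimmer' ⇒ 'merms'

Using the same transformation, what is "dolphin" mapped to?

Rule — move the last 3 characters to the front (rotate right by 3), then delete the last 3 characters.
Applying that to "dolphin" gives "hind".

hind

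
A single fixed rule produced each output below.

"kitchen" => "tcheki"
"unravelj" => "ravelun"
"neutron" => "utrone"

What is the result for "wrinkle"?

Each output is the input with this applied: delete the last character, then move the first 2 characters to the end (rotate left by 2).
Applying both steps to "wrinkle": "wrinkl", then "inklwr".
(Check on "unravelj": → "unravel" → "ravelun" ✓)

inklwr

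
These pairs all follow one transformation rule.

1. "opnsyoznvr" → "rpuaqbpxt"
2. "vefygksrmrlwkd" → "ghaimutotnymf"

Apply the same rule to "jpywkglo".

rayminq

Each output is the input with this applied: shift every letter 2 places forward in the alphabet (wrapping around), then delete the first character.
Applying both steps to "jpywkglo": "lrayminq", then "rayminq".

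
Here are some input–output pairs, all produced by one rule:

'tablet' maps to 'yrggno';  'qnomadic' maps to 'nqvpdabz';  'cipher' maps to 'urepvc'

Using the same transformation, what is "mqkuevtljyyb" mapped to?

gywllozdxhri

The pattern: shift every letter 13 places forward in the alphabet (wrapping around) — i.e. ROT13, then swap the front and back halves of the string.
On "mqkuevtljyyb": the first step gives "zdxhrigywllo", and the second then gives "gywllozdxhri".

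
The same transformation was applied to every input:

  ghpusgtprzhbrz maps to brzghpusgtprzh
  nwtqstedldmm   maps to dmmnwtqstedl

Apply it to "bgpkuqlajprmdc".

mdcbgpkuqlajpr

Each output is the input with this applied: move the last 3 characters to the front (rotate right by 3).
Doing the same to "bgpkuqlajprmdc": "mdcbgpkuqlajpr".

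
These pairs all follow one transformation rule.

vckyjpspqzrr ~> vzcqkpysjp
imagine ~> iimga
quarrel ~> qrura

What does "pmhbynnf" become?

Each output is the input with this applied: delete the last 2 characters, then take characters alternately from the front and the back (1st, last, 2nd, 2nd-last, ...).
On "pmhbynnf": the first step gives "pmhbyn", and the second then gives "pnmyhb".

pnmyhb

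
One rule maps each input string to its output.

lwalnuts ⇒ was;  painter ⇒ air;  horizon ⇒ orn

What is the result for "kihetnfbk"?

ihb

The pattern: swap each adjacent pair of characters (1↔2, 3↔4, ...), then keep one character in every 3, starting at position 1 (positions 1st, 4th, 7th, ...).
Starting from "kihetnfbk": after the first operation, "ikehntbfk"; after the second, "ihb".
(Check on "painter": → "apnietr" → "air" ✓)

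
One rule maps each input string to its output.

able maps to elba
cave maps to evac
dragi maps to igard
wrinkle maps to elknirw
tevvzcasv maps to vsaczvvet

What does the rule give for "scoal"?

The pattern: reverse the string.
Doing the same to "scoal": "laocs".

laocs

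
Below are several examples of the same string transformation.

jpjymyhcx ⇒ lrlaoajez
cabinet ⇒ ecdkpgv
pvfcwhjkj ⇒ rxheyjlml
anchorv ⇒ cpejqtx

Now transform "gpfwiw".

The pattern: shift every letter 2 places forward in the alphabet (wrapping around).
On "gpfwiw" that produces "irhyky".

irhyky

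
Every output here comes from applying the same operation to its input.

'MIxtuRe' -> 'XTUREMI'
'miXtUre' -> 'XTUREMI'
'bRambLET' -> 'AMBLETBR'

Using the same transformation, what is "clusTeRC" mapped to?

Looking at the pairs, the operation is to move the first 2 characters to the end (rotate left by 2), then convert every letter to uppercase.
Applying both steps to "clusTeRC": "usTeRCcl", then "USTERCCL".

USTERCCL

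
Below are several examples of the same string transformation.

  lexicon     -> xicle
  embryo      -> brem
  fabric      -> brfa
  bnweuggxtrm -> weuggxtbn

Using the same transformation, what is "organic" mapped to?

ganor

Rule — delete the last 2 characters, then move the first 2 characters to the end (rotate left by 2).
Working it through for "organic": intermediate "organ", final "ganor".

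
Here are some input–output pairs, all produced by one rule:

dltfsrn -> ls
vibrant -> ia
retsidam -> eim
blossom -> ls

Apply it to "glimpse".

The transformation: keep one character in every 3, starting at position 2 (positions 2nd, 5th, 8th, ...).
On "glimpse" that produces "lp".

lp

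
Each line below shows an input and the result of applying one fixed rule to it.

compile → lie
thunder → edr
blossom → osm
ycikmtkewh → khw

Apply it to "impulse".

In each case the input is transformed by: swap each adjacent pair of characters (1↔2, 3↔4, ...), then keep only the last 3 characters.
On "impulse": the first step gives "miupsle", and the second then gives "sle".
(Check on "blossom": → "lbsoosm" → "osm" ✓)

sle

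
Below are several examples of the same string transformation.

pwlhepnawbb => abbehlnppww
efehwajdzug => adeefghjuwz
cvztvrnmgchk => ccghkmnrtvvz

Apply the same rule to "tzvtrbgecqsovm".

The transformation: sort the characters into alphabetical order.
So "tzvtrbgecqsovm" becomes "bcegmoqrsttvvz".

bcegmoqrsttvvz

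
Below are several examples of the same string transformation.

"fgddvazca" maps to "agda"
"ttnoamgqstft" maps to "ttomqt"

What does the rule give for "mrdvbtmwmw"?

wrvtw

Looking at the pairs, the operation is to move the last 2 characters to the front (rotate right by 2), then keep every other character starting from the second (positions 2nd, 4th, 6th, ...).
Doing the same to "mrdvbtmwmw": "wrvtw".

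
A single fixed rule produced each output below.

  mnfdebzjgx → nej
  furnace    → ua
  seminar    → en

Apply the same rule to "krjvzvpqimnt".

rzqn

Looking at the pairs, the operation is to keep one character in every 3, starting at position 2 (positions 2nd, 5th, 8th, ...).
"krjvzvpqimnt" → "rzqn".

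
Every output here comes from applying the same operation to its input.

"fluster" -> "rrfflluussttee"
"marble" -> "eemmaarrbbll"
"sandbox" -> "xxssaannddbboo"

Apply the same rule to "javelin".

nnjjaavveellii

Looking at the pairs, the operation is to move the last character to the front, then double every character.
So "javelin" becomes "nnjjaavveellii".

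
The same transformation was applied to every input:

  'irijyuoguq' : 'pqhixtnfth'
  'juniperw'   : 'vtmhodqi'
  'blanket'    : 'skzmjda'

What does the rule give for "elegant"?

Rule — shift every letter 1 place backward in the alphabet (wrapping around), then swap the first and last characters.
Applying both steps to "elegant": "dkdfzms", then "skdfzmd".

skdfzmd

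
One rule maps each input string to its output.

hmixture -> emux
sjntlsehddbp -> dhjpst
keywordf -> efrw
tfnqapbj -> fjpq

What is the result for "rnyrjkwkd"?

kknr

Looking at the pairs, the operation is to keep every other character starting from the second (positions 2nd, 4th, 6th, ...), then sort the characters into alphabetical order.
"rnyrjkwkd" → "nrkk" → "kknr".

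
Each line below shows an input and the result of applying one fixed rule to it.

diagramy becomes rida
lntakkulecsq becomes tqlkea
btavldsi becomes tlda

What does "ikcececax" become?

kecc

The rule is to sort the characters into reverse alphabetical order, then keep every other character starting from the second (positions 2nd, 4th, 6th, ...).
Starting from "ikcececax": after the first operation, "xkieeccca"; after the second, "kecc".
(Check on "btavldsi": → "vtslidba" → "tlda" ✓)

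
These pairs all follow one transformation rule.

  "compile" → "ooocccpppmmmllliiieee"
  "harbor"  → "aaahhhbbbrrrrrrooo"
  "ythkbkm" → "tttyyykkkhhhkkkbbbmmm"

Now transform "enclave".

The rule is to swap each adjacent pair of characters (1↔2, 3↔4, ...), then repeat every character 3 times.
"enclave" → "nelcvae" → "nnneeelllcccvvvaaaeee".
(Check on "harbor": → "ahbrro" → "aaahhhbbbrrrrrrooo" ✓)

nnneeelllcccvvvaaaeee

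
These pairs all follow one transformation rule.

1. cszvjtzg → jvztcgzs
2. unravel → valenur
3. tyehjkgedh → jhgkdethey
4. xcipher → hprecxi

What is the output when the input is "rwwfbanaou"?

bfnaoaruww

The transformation: move the first 3 characters to the end (rotate left by 3), then swap each adjacent pair of characters (1↔2, 3↔4, ...).
"rwwfbanaou" → "fbanaourww" → "bfnaoaruww".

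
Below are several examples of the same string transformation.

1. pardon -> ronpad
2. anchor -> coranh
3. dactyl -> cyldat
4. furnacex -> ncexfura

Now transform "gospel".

selgop

The rule is to swap the front and back halves of the string, then swap the first and last characters.
Applying both steps to "gospel": "pelgos", then "selgop".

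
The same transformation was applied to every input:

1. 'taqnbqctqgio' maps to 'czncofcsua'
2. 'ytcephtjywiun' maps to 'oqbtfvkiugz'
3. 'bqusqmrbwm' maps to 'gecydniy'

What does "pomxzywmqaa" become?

yjlkiycmm

The rule is to shift every letter 12 places forward in the alphabet (wrapping around), then delete the first 2 characters.
For "pomxzywmqaa", step one produces "bayjlkiycmm"; step two turns that into "yjlkiycmm".
(Check on "bqusqmrbwm": → "ncgecydniy" → "gecydniy" ✓)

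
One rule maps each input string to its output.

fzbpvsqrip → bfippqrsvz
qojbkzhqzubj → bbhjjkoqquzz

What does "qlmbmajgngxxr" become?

abggjlmmnqrxx

Each output is the input with this applied: sort the characters into alphabetical order.
So "qlmbmajgngxxr" becomes "abggjlmmnqrxx".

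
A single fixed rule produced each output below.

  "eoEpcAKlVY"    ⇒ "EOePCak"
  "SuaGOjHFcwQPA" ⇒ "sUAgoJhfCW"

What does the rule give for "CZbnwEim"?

czBNW

The pattern: flip the case of every letter, then delete the last 3 characters.
So "CZbnwEim" becomes "czBNW".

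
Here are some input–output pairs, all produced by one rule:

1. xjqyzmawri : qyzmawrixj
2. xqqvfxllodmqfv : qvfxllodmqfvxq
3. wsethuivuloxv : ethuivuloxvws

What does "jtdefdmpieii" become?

Looking at the pairs, the operation is to move the first 2 characters to the end (rotate left by 2).
Doing the same to "jtdefdmpieii": "defdmpieiijt".

defdmpieiijt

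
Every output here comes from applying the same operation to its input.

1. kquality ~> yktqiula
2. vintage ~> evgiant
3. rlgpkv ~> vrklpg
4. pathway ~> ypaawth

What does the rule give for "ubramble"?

eulbbrma

Looking at the pairs, the operation is to take characters alternately from the front and the back (1st, last, 2nd, 2nd-last, ...), then swap each adjacent pair of characters (1↔2, 3↔4, ...).
Starting from "ubramble": after the first operation, "ueblrbam"; after the second, "eulbbrma".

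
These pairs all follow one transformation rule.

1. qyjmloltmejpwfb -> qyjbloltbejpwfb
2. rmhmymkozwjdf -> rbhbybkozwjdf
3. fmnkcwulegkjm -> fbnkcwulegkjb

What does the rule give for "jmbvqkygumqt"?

jbbvqkygubqt

The transformation: replace every "m" with "b".
For "jmbvqkygumqt" the result is "jbbvqkygubqt".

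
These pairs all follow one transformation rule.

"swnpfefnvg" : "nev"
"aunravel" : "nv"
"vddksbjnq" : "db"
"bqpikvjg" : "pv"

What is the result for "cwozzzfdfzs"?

Each output is the input with this applied: delete the last character, then keep one character in every 3, starting at position 3 (positions 3rd, 6th, 9th, ...).
Applying both steps to "cwozzzfdfzs": "cwozzzfdfz", then "ozf".

ozf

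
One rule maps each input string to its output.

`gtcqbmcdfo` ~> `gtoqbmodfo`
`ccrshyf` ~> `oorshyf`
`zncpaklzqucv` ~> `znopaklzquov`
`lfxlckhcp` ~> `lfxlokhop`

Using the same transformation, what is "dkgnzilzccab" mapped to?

dkgnzilzooab

The transformation: replace every "c" with "o".
On "dkgnzilzccab" that produces "dkgnzilzooab".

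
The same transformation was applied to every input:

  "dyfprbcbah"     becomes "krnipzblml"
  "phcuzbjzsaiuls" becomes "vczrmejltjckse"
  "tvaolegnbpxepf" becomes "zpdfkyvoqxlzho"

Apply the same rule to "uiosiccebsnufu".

peesycsmmolcxe

Rule — move the last 2 characters to the front (rotate right by 2), then shift every letter 10 places forward in the alphabet (wrapping around).
"uiosiccebsnufu" → "fuuiosiccebsnu" → "peesycsmmolcxe".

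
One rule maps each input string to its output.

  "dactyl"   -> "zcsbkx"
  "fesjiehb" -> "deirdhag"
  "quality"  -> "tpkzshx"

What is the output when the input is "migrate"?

The transformation: shift every letter 1 place backward in the alphabet (wrapping around), then swap each adjacent pair of characters (1↔2, 3↔4, ...).
Working it through for "migrate": intermediate "lhfqzsd", final "hlqfszd".

hlqfszd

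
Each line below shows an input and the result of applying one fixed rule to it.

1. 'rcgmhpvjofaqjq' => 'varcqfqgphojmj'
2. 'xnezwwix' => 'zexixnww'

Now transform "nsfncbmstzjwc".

zbwctcsfsjnmn

Rule — sort the characters into reverse alphabetical order, then take characters alternately from the front and the back (1st, last, 2nd, 2nd-last, ...).
Working it through for "nsfncbmstzjwc": intermediate "zwtssnnmjfccb", final "zbwctcsfsjnmn".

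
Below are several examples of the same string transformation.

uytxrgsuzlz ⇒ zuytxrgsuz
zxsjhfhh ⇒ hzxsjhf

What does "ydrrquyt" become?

tydrrqu

The rule is to move the last character to the front, then delete the last character.
Starting from "ydrrquyt": after the first operation, "tydrrquy"; after the second, "tydrrqu".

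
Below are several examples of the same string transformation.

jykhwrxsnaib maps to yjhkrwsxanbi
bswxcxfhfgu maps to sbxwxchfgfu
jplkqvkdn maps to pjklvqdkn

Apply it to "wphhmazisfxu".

The pattern: swap each adjacent pair of characters (1↔2, 3↔4, ...).
"wphhmazisfxu" → "pwhhamizfsux".

pwhhamizfsux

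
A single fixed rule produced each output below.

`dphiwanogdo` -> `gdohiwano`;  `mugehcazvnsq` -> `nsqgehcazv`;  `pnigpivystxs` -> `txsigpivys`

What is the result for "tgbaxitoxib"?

The rule is to delete the first 2 characters, then move the last 3 characters to the front (rotate right by 3).
"tgbaxitoxib" → "baxitoxib" → "xibbaxito".

xibbaxito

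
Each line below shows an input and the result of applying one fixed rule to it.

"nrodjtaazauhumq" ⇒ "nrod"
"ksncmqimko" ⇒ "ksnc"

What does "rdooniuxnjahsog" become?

The pattern: keep only the first 4 characters.
"rdooniuxnjahsog" → "rdoo".

rdoo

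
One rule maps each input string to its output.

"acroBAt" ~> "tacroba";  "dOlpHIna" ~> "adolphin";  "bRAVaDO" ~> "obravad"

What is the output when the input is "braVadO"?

In each case the input is transformed by: move the last character to the front, then convert every letter to lowercase.
On "braVadO" that produces "obravad".

obravad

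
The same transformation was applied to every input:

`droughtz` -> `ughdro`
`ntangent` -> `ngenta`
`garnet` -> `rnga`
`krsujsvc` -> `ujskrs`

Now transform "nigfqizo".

The rule is to delete the last 2 characters, then swap the front and back halves of the string.
Starting from "nigfqizo": after the first operation, "nigfqi"; after the second, "fqinig".

fqinig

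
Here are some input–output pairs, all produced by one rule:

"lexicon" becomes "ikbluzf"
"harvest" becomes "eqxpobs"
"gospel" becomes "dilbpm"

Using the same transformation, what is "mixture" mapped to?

jbfourq

The rule is to take characters alternately from the front and the back (1st, last, 2nd, 2nd-last, ...), then shift every letter 3 places backward in the alphabet (wrapping around).
Starting from "mixture": after the first operation, "meirxut"; after the second, "jbfourq".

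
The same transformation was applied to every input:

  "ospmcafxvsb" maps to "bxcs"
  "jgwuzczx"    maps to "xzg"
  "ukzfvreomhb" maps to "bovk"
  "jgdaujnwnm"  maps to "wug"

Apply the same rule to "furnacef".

Looking at the pairs, the operation is to keep one character in every 3, starting at position 2 (positions 2nd, 5th, 8th, ...), then reverse the string.
So "furnacef" becomes "fau".
(Check on "jgwuzczx": → "gzx" → "xzg" ✓)

fau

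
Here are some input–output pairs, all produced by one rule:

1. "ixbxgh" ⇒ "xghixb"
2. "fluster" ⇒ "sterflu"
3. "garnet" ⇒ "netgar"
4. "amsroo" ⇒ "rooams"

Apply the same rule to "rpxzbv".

What's happening: move the first 3 characters to the end (rotate left by 3).
For "rpxzbv" the result is "zbvrpx".

zbvrpx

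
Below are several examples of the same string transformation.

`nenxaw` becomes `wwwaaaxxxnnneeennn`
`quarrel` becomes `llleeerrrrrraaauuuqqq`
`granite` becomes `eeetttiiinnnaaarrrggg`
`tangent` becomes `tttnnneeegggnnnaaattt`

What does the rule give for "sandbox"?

In each case the input is transformed by: reverse the string, then repeat every character 3 times.
On "sandbox": the first step gives "xobdnas", and the second then gives "xxxooobbbdddnnnaaasss".

xxxooobbbdddnnnaaasss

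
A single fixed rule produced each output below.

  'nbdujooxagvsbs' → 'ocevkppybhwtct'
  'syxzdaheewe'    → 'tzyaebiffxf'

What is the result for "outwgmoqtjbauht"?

pvuxhnprukcbviu

Each output is the input with this applied: shift every letter 1 place forward in the alphabet (wrapping around).
So "outwgmoqtjbauht" becomes "pvuxhnprukcbviu".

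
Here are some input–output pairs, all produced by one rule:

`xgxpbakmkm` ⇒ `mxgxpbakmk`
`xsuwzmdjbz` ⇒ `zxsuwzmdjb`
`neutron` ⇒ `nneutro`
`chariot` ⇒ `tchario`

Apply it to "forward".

dforwar

The pattern: move the last character to the front.
"forward" → "dforwar".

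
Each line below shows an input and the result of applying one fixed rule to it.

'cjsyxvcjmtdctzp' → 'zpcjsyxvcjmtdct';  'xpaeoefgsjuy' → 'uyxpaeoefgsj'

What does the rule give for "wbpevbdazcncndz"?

The rule is to move the last 2 characters to the front (rotate right by 2).
On "wbpevbdazcncndz" that produces "dzwbpevbdazcncn".

dzwbpevbdazcncn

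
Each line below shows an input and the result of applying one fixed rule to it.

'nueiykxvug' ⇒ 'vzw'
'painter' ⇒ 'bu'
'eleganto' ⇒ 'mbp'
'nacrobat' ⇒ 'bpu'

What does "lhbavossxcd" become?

iwte

Rule — keep one character in every 3, starting at position 2 (positions 2nd, 5th, 8th, ...), then shift every letter 1 place forward in the alphabet (wrapping around).
"lhbavossxcd" → "hvsd" → "iwte".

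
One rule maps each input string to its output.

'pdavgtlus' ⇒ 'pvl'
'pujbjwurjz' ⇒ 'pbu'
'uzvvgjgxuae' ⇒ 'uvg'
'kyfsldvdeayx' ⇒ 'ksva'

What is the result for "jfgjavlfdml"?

jjl

Looking at the pairs, the operation is to delete the last 2 characters, then keep one character in every 3, starting at position 1 (positions 1st, 4th, 7th, ...).
On "jfgjavlfdml" that produces "jjl".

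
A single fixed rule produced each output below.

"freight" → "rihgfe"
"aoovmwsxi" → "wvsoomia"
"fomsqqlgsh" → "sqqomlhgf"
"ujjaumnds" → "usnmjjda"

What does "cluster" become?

Rule — sort the characters into reverse alphabetical order, then delete the first character.
Applying both steps to "cluster": "utsrlec", then "tsrlec".

tsrlec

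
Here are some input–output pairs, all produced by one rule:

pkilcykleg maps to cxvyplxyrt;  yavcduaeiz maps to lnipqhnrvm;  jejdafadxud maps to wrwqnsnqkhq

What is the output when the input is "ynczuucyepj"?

lapmhhplrcw

Rule — shift every letter 13 places forward in the alphabet (wrapping around) — i.e. ROT13.
Applying that to "ynczuucyepj" gives "lapmhhplrcw".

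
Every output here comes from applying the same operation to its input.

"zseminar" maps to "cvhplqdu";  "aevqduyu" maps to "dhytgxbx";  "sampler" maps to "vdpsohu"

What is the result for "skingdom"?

The rule is to shift every letter 3 places forward in the alphabet (wrapping around).
Applying that to "skingdom" gives "vnlqjgrp".

vnlqjgrp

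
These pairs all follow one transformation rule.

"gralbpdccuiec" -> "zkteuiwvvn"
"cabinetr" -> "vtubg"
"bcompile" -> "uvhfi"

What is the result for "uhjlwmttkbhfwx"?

nacepfmmdua

Rule — delete the last 3 characters, then shift every letter 7 places backward in the alphabet (wrapping around).
For "uhjlwmttkbhfwx", step one produces "uhjlwmttkbh"; step two turns that into "nacepfmmdua".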